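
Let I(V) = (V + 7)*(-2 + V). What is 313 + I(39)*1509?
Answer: 2568631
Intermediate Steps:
I(V) = (-2 + V)*(7 + V) (I(V) = (7 + V)*(-2 + V) = (-2 + V)*(7 + V))
313 + I(39)*1509 = 313 + (-14 + 39² + 5*39)*1509 = 313 + (-14 + 1521 + 195)*1509 = 313 + 1702*1509 = 313 + 2568318 = 2568631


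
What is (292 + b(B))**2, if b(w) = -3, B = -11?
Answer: 83521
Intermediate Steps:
(292 + b(B))**2 = (292 - 3)**2 = 289**2 = 83521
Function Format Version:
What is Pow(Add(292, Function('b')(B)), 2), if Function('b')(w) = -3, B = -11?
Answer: 83521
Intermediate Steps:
Pow(Add(292, Function('b')(B)), 2) = Pow(Add(292, -3), 2) = Pow(289, 2) = 83521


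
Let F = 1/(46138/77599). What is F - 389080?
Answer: -17951295441/46138 ≈ -3.8908e+5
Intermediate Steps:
F = 77599/46138 (F = 1/(46138*(1/77599)) = 1/(46138/77599) = 77599/46138 ≈ 1.6819)
F - 389080 = 77599/46138 - 389080 = -17951295441/46138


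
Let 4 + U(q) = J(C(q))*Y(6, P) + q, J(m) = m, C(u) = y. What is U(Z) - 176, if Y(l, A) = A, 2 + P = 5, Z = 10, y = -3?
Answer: -179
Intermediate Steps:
C(u) = -3
P = 3 (P = -2 + 5 = 3)
U(q) = -13 + q (U(q) = -4 + (-3*3 + q) = -4 + (-9 + q) = -13 + q)
U(Z) - 176 = (-13 + 10) - 176 = -3 - 176 = -179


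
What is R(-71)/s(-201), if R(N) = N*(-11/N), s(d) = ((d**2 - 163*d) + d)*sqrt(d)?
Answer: I*sqrt(201)/1333233 ≈ 1.0634e-5*I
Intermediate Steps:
s(d) = sqrt(d)*(d**2 - 162*d) (s(d) = (d**2 - 162*d)*sqrt(d) = sqrt(d)*(d**2 - 162*d))
R(N) = -11
R(-71)/s(-201) = -11*I*sqrt(201)/(40401*(-162 - 201)) = -11*(-I*sqrt(201)/14665563) = -(-1)*I*sqrt(201)/1333233 = I*sqrt(201)/1333233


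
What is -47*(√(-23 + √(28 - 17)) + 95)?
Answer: -4465 - 47*I*√(23 - √11) ≈ -4465.0 - 208.52*I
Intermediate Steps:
-47*(√(-23 + √(28 - 17)) + 95) = -47*(√(-23 + √11) + 95) = -47*(95 + √(-23 + √11)) = -4465 - 47*√(-23 + √11)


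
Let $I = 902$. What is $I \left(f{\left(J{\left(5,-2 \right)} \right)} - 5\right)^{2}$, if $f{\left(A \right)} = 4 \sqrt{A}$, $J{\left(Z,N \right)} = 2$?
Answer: $51414 - 36080 \sqrt{2} \approx 389.17$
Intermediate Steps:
$I \left(f{\left(J{\left(5,-2 \right)} \right)} - 5\right)^{2} = 902 \left(4 \sqrt{2} - 5\right)^{2} = 902 \left(-5 + 4 \sqrt{2}\right)^{2}$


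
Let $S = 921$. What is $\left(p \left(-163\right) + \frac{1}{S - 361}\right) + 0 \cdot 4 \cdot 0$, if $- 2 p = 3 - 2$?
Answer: $\frac{45641}{560} \approx 81.502$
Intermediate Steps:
$p = - \frac{1}{2}$ ($p = - \frac{3 - 2}{2} = \left(- \frac{1}{2}\right) 1 = - \frac{1}{2} \approx -0.5$)
$\left(p \left(-163\right) + \frac{1}{S - 361}\right) + 0 \cdot 4 \cdot 0 = \left(\left(- \frac{1}{2}\right) \left(-163\right) + \frac{1}{921 - 361}\right) + 0 \cdot 4 \cdot 0 = \left(\frac{163}{2} + \frac{1}{560}\right) + 0 \cdot 0 = \left(\frac{163}{2} + \frac{1}{560}\right) + 0 = \frac{45641}{560} + 0 = \frac{45641}{560}$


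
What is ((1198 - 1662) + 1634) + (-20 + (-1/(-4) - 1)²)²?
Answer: 396241/256 ≈ 1547.8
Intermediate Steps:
((1198 - 1662) + 1634) + (-20 + (-1/(-4) - 1)²)² = (-464 + 1634) + (-20 + (-1*(-¼) - 1)²)² = 1170 + (-20 + (¼ - 1)²)² = 1170 + (-20 + (-¾)²)² = 1170 + (-20 + 9/16)² = 1170 + (-311/16)² = 1170 + 96721/256 = 396241/256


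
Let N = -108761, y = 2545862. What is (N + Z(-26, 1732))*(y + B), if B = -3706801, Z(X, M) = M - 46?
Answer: 124307543425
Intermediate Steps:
Z(X, M) = -46 + M
(N + Z(-26, 1732))*(y + B) = (-108761 + (-46 + 1732))*(2545862 - 3706801) = (-108761 + 1686)*(-1160939) = -107075*(-1160939) = 124307543425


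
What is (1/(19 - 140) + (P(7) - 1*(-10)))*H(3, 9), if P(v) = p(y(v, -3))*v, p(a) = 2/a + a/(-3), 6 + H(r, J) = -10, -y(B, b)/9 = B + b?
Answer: -1630936/1089 ≈ -1497.6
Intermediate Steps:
y(B, b) = -9*B - 9*b (y(B, b) = -9*(B + b) = -9*B - 9*b)
H(r, J) = -16 (H(r, J) = -6 - 10 = -16)
p(a) = 2/a - a/3 (p(a) = 2/a + a*(-⅓) = 2/a - a/3)
P(v) = v*(-9 + 2/(27 - 9*v) + 3*v) (P(v) = (2/(-9*v - 9*(-3)) - (-9*v - 9*(-3))/3)*v = (2/(-9*v + 27) - (-9*v + 27)/3)*v = (2/(27 - 9*v) - (27 - 9*v)/3)*v = (2/(27 - 9*v) + (-9 + 3*v))*v = (-9 + 2/(27 - 9*v) + 3*v)*v = v*(-9 + 2/(27 - 9*v) + 3*v))
(1/(19 - 140) + (P(7) - 1*(-10)))*H(3, 9) = (1/(19 - 140) + ((⅑)*7*(241 - 162*7 + 27*7²)/(-3 + 7) - 1*(-10)))*(-16) = (1/(-121) + ((⅑)*7*(241 - 1134 + 27*49)/4 + 10))*(-16) = (-1/121 + ((⅑)*7*(¼)*(241 - 1134 + 1323) + 10))*(-16) = (-1/121 + ((⅑)*7*(¼)*430 + 10))*(-16) = (-1/121 + (1505/18 + 10))*(-16) = (-1/121 + 1685/18)*(-16) = (203867/2178)*(-16) = -1630936/1089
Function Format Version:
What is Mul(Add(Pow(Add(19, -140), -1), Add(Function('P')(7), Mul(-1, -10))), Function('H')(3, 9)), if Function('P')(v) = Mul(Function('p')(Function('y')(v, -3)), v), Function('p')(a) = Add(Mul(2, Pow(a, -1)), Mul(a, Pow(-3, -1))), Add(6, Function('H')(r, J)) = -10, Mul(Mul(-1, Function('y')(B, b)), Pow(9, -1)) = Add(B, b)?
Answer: Rational(-1630936, 1089) ≈ -1497.6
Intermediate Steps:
Function('y')(B, b) = Add(Mul(-9, B), Mul(-9, b)) (Function('y')(B, b) = Mul(-9, Add(B, b)) = Add(Mul(-9, B), Mul(-9, b)))
Function('H')(r, J) = -16 (Function('H')(r, J) = Add(-6, -10) = -16)
Function('p')(a) = Add(Mul(2, Pow(a, -1)), Mul(Rational(-1, 3), a)) (Function('p')(a) = Add(Mul(2, Pow(a, -1)), Mul(a, Rational(-1, 3))) = Add(Mul(2, Pow(a, -1)), Mul(Rational(-1, 3), a)))
Function('P')(v) = Mul(v, Add(-9, Mul(2, Pow(Add(27, Mul(-9, v)), -1)), Mul(3, v))) (Function('P')(v) = Mul(Add(Mul(2, Pow(Add(Mul(-9, v), Mul(-9, -3)), -1)), Mul(Rational(-1, 3), Add(Mul(-9, v), Mul(-9, -3)))), v) = Mul(Add(Mul(2, Pow(Add(Mul(-9, v), 27), -1)), Mul(Rational(-1, 3), Add(Mul(-9, v), 27))), v) = Mul(Add(Mul(2, Pow(Add(27, Mul(-9, v)), -1)), Mul(Rational(-1, 3), Add(27, Mul(-9, v)))), v) = Mul(Add(Mul(2, Pow(Add(27, Mul(-9, v)), -1)), Add(-9, Mul(3, v))), v) = Mul(Add(-9, Mul(2, Pow(Add(27, Mul(-9, v)), -1)), Mul(3, v)), v) = Mul(v, Add(-9, Mul(2, Pow(Add(27, Mul(-9, v)), -1)), Mul(3, v))))
Mul(Add(Pow(Add(19, -140), -1), Add(Function('P')(7), Mul(-1, -10))), Function('H')(3, 9)) = Mul(Add(Pow(Add(19, -140), -1), Add(Mul(Rational(1, 9), 7, Pow(Add(-3, 7), -1), Add(241, Mul(-162, 7), Mul(27, Pow(7, 2)))), Mul(-1, -10))), -16) = Mul(Add(Pow(-121, -1), Add(Mul(Rational(1, 9), 7, Pow(4, -1), Add(241, -1134, Mul(27, 49))), 10)), -16) = Mul(Add(Rational(-1, 121), Add(Mul(Rational(1, 9), 7, Rational(1, 4), Add(241, -1134, 1323)), 10)), -16) = Mul(Add(Rational(-1, 121), Add(Mul(Rational(1, 9), 7, Rational(1, 4), 430), 10)), -16) = Mul(Add(Rational(-1, 121), Add(Rational(1505, 18), 10)), -16) = Mul(Add(Rational(-1, 121), Rational(1685, 18)), -16) = Mul(Rational(203867, 2178), -16) = Rational(-1630936, 1089)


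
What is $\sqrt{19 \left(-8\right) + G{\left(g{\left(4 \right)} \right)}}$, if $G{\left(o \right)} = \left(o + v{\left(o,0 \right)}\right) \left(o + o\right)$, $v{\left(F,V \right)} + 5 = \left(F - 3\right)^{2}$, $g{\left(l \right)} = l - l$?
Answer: $2 i \sqrt{38} \approx 12.329 i$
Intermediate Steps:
$g{\left(l \right)} = 0$
$v{\left(F,V \right)} = -5 + \left(-3 + F\right)^{2}$ ($v{\left(F,V \right)} = -5 + \left(F - 3\right)^{2} = -5 + \left(-3 + F\right)^{2}$)
$G{\left(o \right)} = 2 o \left(-5 + o + \left(-3 + o\right)^{2}\right)$ ($G{\left(o \right)} = \left(o + \left(-5 + \left(-3 + o\right)^{2}\right)\right) \left(o + o\right) = \left(-5 + o + \left(-3 + o\right)^{2}\right) 2 o = 2 o \left(-5 + o + \left(-3 + o\right)^{2}\right)$)
$\sqrt{19 \left(-8\right) + G{\left(g{\left(4 \right)} \right)}} = \sqrt{19 \left(-8\right) + 2 \cdot 0 \left(-5 + 0 + \left(-3 + 0\right)^{2}\right)} = \sqrt{-152 + 2 \cdot 0 \left(-5 + 0 + \left(-3\right)^{2}\right)} = \sqrt{-152 + 2 \cdot 0 \left(-5 + 0 + 9\right)} = \sqrt{-152 + 2 \cdot 0 \cdot 4} = \sqrt{-152 + 0} = \sqrt{-152} = 2 i \sqrt{38}$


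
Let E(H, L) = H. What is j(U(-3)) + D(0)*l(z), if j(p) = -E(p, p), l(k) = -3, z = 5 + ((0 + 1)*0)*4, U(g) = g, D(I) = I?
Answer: 3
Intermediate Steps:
z = 5 (z = 5 + (1*0)*4 = 5 + 0*4 = 5 + 0 = 5)
j(p) = -p
j(U(-3)) + D(0)*l(z) = -1*(-3) + 0*(-3) = 3 + 0 = 3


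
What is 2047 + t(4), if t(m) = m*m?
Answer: 2063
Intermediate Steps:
t(m) = m²
2047 + t(4) = 2047 + 4² = 2047 + 16 = 2063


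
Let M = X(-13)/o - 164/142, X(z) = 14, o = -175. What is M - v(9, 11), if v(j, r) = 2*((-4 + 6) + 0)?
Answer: -9292/1775 ≈ -5.2349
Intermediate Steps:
v(j, r) = 4 (v(j, r) = 2*(2 + 0) = 2*2 = 4)
M = -2192/1775 (M = 14/(-175) - 164/142 = 14*(-1/175) - 164*1/142 = -2/25 - 82/71 = -2192/1775 ≈ -1.2349)
M - v(9, 11) = -2192/1775 - 1*4 = -2192/1775 - 4 = -9292/1775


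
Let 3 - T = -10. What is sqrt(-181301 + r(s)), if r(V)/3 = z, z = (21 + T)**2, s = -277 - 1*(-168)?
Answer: I*sqrt(177833) ≈ 421.7*I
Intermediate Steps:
s = -109 (s = -277 + 168 = -109)
T = 13 (T = 3 - 1*(-10) = 3 + 10 = 13)
z = 1156 (z = (21 + 13)**2 = 34**2 = 1156)
r(V) = 3468 (r(V) = 3*1156 = 3468)
sqrt(-181301 + r(s)) = sqrt(-181301 + 3468) = sqrt(-177833) = I*sqrt(177833)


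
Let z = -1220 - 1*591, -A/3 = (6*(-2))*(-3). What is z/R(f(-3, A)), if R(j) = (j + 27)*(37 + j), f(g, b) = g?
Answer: -1811/816 ≈ -2.2194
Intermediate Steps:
A = -108 (A = -3*6*(-2)*(-3) = -(-36)*(-3) = -3*36 = -108)
R(j) = (27 + j)*(37 + j)
z = -1811 (z = -1220 - 591 = -1811)
z/R(f(-3, A)) = -1811/(999 + (-3)² + 64*(-3)) = -1811/(999 + 9 - 192) = -1811/816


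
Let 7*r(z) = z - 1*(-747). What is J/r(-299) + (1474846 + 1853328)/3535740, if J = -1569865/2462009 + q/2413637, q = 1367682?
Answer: 28733124418222597457/30561116061386963520 ≈ 0.94019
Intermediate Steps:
r(z) = 747/7 + z/7 (r(z) = (z - 1*(-747))/7 = (z + 747)/7 = (747 + z)/7 = 747/7 + z/7)
J = -38348986897/540217819703 (J = -1569865/2462009 + 1367682/2413637 = -1569865*1/2462009 + 1367682*(1/2413637) = -142715/223819 + 1367682/2413637 = -38348986897/540217819703 ≈ -0.070988)
J/r(-299) + (1474846 + 1853328)/3535740 = -38348986897/(540217819703*(747/7 + (1/7)*(-299))) + (1474846 + 1853328)/3535740 = -38348986897/(540217819703*(747/7 - 299/7)) + 3328174*(1/3535740) = -38348986897/540217819703/64 + 1664087/1767870 = -38348986897/540217819703*1/64 + 1664087/1767870 = -38348986897/34573940460992 + 1664087/1767870 = 28733124418222597457/30561116061386963520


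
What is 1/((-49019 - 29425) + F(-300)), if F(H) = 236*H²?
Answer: 1/21161556 ≈ 4.7256e-8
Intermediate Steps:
1/((-49019 - 29425) + F(-300)) = 1/((-49019 - 29425) + 236*(-300)²) = 1/(-78444 + 236*90000) = 1/(-78444 + 21240000) = 1/21161556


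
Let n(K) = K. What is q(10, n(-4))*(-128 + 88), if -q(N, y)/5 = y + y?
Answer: -1600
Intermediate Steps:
q(N, y) = -10*y (q(N, y) = -5*(y + y) = -10*y)
q(10, n(-4))*(-128 + 88) = (-10*(-4))*(-128 + 88) = 40*(-40) = -1600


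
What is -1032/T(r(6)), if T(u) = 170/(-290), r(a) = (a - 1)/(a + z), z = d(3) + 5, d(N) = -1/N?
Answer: 29928/17 ≈ 1760.5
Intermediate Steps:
z = 14/3 (z = -1/3 + 5 = -1*⅓ + 5 = -⅓ + 5 = 14/3 ≈ 4.6667)
r(a) = (-1 + a)/(14/3 + a) (r(a) = (a - 1)/(a + 14/3) = (-1 + a)/(14/3 + a))
T(u) = -17/29 (T(u) = 170*(-1/290) = -17/29)
-1032/T(r(6)) = -1032/(-17/29) = -1032*(-29/17) = 29928/17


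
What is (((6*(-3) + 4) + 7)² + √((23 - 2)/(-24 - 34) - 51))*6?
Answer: 294 + 9*I*√19198/29 ≈ 294.0 + 43.0*I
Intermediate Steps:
(((6*(-3) + 4) + 7)² + √((23 - 2)/(-24 - 34) - 51))*6 = (((-18 + 4) + 7)² + √(21/(-58) - 51))*6 = ((-14 + 7)² + √(21*(-1/58) - 51))*6 = ((-7)² + √(-21/58 - 51))*6 = (49 + √(-2979/58))*6 = (49 + 3*I*√19198/58)*6 = 294 + 9*I*√19198/29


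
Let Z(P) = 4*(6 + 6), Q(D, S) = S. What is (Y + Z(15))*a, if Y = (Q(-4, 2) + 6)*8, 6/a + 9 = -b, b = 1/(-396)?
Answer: -38016/509 ≈ -74.688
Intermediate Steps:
Z(P) = 48 (Z(P) = 4*12 = 48)
b = -1/396 ≈ -0.0025253
a = -2376/3563 (a = 6/(-9 - 1*(-1/396)) = 6/(-9 + 1/396) = 6/(-3563/396) = 6*(-396/3563) = -2376/3563 ≈ -0.66685)
Y = 64 (Y = (2 + 6)*8 = 8*8 = 64)
(Y + Z(15))*a = (64 + 48)*(-2376/3563) = 112*(-2376/3563) = -38016/509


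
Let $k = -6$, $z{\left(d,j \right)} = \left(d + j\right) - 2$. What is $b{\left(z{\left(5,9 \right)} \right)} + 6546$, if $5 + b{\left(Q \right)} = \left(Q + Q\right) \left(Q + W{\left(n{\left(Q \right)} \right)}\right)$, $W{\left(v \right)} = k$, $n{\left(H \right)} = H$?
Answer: $6685$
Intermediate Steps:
$z{\left(d,j \right)} = -2 + d + j$ ($z{\left(d,j \right)} = \left(d + j\right) - 2 = -2 + d + j$)
$W{\left(v \right)} = -6$
$b{\left(Q \right)} = -5 + 2 Q \left(-6 + Q\right)$ ($b{\left(Q \right)} = -5 + \left(Q + Q\right) \left(Q - 6\right) = -5 + 2 Q \left(-6 + Q\right)$)
$b{\left(z{\left(5,9 \right)} \right)} + 6546 = \left(-5 - 12 \left(-2 + 5 + 9\right) + 2 \left(-2 + 5 + 9\right)^{2}\right) + 6546 = \left(-5 - 144 + 2 \cdot 12^{2}\right) + 6546 = \left(-5 - 144 + 2 \cdot 144\right) + 6546 = \left(-5 - 144 + 288\right) + 6546 = 139 + 6546 = 6685$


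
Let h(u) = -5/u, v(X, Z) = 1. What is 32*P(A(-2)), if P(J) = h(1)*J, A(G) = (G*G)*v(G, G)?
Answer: -640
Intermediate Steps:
A(G) = G² (A(G) = (G*G)*1 = G²*1 = G²)
P(J) = -5*J (P(J) = (-5/1)*J = (-5*1)*J = -5*J)
32*P(A(-2)) = 32*(-5*(-2)²) = 32*(-5*4) = 32*(-20) = -640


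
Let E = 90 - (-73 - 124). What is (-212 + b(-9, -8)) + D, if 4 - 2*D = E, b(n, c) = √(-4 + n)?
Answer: -707/2 + I*√13 ≈ -353.5 + 3.6056*I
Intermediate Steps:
E = 287 (E = 90 - 1*(-197) = 90 + 197 = 287)
D = -283/2 (D = 2 - ½*287 = 2 - 287/2 = -283/2 ≈ -141.50)
(-212 + b(-9, -8)) + D = (-212 + √(-4 - 9)) - 283/2 = (-212 + √(-13)) - 283/2 = (-212 + I*√13) - 283/2 = -707/2 + I*√13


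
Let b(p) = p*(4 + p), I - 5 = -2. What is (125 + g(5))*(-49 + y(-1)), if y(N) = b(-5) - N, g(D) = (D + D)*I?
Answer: -6665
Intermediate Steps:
I = 3 (I = 5 - 2 = 3)
g(D) = 6*D (g(D) = (D + D)*3 = (2*D)*3 = 6*D)
y(N) = 5 - N (y(N) = -5*(4 - 5) - N = -5*(-1) - N = 5 - N)
(125 + g(5))*(-49 + y(-1)) = (125 + 6*5)*(-49 + (5 - 1*(-1))) = (125 + 30)*(-49 + (5 + 1)) = 155*(-49 + 6) = 155*(-43) = -6665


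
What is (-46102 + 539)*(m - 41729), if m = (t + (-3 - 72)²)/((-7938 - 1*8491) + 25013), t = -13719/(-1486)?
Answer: 24252246631483801/12755824 ≈ 1.9013e+9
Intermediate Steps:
t = 13719/1486 (t = -13719*(-1/1486) = 13719/1486 ≈ 9.2322)
m = 8372469/12755824 (m = (13719/1486 + (-3 - 72)²)/((-7938 - 1*8491) + 25013) = (13719/1486 + (-75)²)/((-7938 - 8491) + 25013) = (13719/1486 + 5625)/(-16429 + 25013) = (8372469/1486)/8584 = (8372469/1486)*(1/8584) = 8372469/12755824 ≈ 0.65636)
(-46102 + 539)*(m - 41729) = (-46102 + 539)*(8372469/12755824 - 41729) = -45563*(-532279407227/12755824) = 24252246631483801/12755824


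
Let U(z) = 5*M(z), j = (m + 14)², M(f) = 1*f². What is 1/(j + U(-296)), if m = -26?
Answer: 1/438224 ≈ 2.2819e-6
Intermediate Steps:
M(f) = f²
j = 144 (j = (-26 + 14)² = (-12)² = 144)
U(z) = 5*z²
1/(j + U(-296)) = 1/(144 + 5*(-296)²) = 1/(144 + 5*87616) = 1/(144 + 438080) = 1/438224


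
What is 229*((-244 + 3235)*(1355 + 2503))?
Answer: 2642494662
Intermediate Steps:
229*((-244 + 3235)*(1355 + 2503)) = 229*(2991*3858) = 229*11539278 = 2642494662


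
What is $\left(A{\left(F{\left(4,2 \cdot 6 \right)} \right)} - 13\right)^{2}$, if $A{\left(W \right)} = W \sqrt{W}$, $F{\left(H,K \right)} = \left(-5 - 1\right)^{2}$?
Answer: $41209$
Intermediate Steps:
$F{\left(H,K \right)} = 36$ ($F{\left(H,K \right)} = \left(-6\right)^{2} = 36$)
$A{\left(W \right)} = W^{\frac{3}{2}}$
$\left(A{\left(F{\left(4,2 \cdot 6 \right)} \right)} - 13\right)^{2} = \left(36^{\frac{3}{2}} - 13\right)^{2} = \left(216 - 13\right)^{2} = 203^{2} = 41209$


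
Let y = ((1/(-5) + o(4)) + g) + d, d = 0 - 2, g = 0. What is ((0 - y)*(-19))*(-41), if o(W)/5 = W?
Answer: -69331/5 ≈ -13866.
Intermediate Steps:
o(W) = 5*W
d = -2
y = 89/5 (y = ((1/(-5) + 5*4) + 0) - 2 = ((-⅕ + 20) + 0) - 2 = (99/5 + 0) - 2 = 99/5 - 2 = 89/5 ≈ 17.800)
((0 - y)*(-19))*(-41) = ((0 - 1*89/5)*(-19))*(-41) = ((0 - 89/5)*(-19))*(-41) = -89/5*(-19)*(-41) = (1691/5)*(-41) = -69331/5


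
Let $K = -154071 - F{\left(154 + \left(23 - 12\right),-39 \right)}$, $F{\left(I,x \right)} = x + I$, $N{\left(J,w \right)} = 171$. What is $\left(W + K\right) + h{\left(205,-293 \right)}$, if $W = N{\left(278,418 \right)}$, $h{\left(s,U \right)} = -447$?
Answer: $-154473$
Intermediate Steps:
$W = 171$
$F{\left(I,x \right)} = I + x$
$K = -154197$ ($K = -154071 - \left(\left(154 + \left(23 - 12\right)\right) - 39\right) = -154071 - \left(\left(154 + 11\right) - 39\right) = -154071 - \left(165 - 39\right) = -154071 - 126 = -154197$)
$\left(W + K\right) + h{\left(205,-293 \right)} = \left(171 - 154197\right) - 447 = -154026 - 447 = -154473$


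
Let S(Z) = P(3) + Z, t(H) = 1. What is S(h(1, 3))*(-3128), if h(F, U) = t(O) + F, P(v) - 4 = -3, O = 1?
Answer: -9384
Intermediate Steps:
P(v) = 1 (P(v) = 4 - 3 = 1)
h(F, U) = 1 + F
S(Z) = 1 + Z
S(h(1, 3))*(-3128) = (1 + (1 + 1))*(-3128) = (1 + 2)*(-3128) = 3*(-3128) = -9384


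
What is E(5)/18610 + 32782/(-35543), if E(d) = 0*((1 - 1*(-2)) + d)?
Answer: -32782/35543 ≈ -0.92232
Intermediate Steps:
E(d) = 0 (E(d) = 0*((1 + 2) + d) = 0*(3 + d) = 0)
E(5)/18610 + 32782/(-35543) = 0/18610 + 32782/(-35543) = 0*(1/18610) + 32782*(-1/35543) = 0 - 32782/35543 = -32782/35543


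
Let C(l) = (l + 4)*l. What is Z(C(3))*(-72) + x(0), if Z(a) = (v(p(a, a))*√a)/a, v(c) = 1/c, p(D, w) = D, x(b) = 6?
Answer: 6 - 8*√21/49 ≈ 5.2518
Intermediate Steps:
C(l) = l*(4 + l) (C(l) = (4 + l)*l = l*(4 + l))
Z(a) = a^(-3/2) (Z(a) = (√a/a)/a = 1/(√a*a) = a^(-3/2))
Z(C(3))*(-72) + x(0) = -72/(3*(4 + 3))^(3/2) + 6 = -72/(3*7)^(3/2) + 6 = -72/21^(3/2) + 6 = (√21/441)*(-72) + 6 = -8*√21/49 + 6 = 6 - 8*√21/49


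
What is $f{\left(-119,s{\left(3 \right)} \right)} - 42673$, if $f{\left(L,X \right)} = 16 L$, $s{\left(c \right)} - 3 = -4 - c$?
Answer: $-44577$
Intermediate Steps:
$s{\left(c \right)} = -1 - c$ ($s{\left(c \right)} = 3 - \left(4 + c\right) = -1 - c$)
$f{\left(-119,s{\left(3 \right)} \right)} - 42673 = 16 \left(-119\right) - 42673 = -1904 - 42673 = -44577$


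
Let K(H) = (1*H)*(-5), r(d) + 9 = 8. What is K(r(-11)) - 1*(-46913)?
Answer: 46918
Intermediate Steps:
r(d) = -1 (r(d) = -9 + 8 = -1)
K(H) = -5*H (K(H) = H*(-5) = -5*H)
K(r(-11)) - 1*(-46913) = -5*(-1) - 1*(-46913) = 5 + 46913 = 46918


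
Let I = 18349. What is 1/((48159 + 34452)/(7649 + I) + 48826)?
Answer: 8666/423153653 ≈ 2.0480e-5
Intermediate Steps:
1/((48159 + 34452)/(7649 + I) + 48826) = 1/((48159 + 34452)/(7649 + 18349) + 48826) = 1/(82611/25998 + 48826) = 1/(82611*(1/25998) + 48826) = 1/(27537/8666 + 48826) = 1/(423153653/8666) = 8666/423153653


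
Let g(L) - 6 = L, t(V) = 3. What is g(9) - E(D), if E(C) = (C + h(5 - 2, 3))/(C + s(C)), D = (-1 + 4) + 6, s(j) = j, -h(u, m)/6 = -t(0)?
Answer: 27/2 ≈ 13.500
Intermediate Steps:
g(L) = 6 + L
h(u, m) = 18 (h(u, m) = -(-6)*3 = -6*(-3) = 18)
D = 9 (D = 3 + 6 = 9)
E(C) = (18 + C)/(2*C) (E(C) = (C + 18)/(C + C) = (18 + C)/((2*C)) = (18 + C)*(1/(2*C)) = (18 + C)/(2*C))
g(9) - E(D) = (6 + 9) - (18 + 9)/(2*9) = 15 - 27/(2*9) = 15 - 1*3/2 = 15 - 3/2 = 27/2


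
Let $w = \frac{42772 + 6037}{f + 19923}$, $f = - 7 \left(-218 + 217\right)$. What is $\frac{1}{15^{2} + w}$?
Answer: $\frac{19930}{4533059} \approx 0.0043966$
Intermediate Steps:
$f = 7$ ($f = \left(-7\right) \left(-1\right) = 7$)
$w = \frac{48809}{19930}$ ($w = \frac{42772 + 6037}{7 + 19923} = \frac{48809}{19930} \approx 2.449$)
$\frac{1}{15^{2} + w} = \frac{1}{15^{2} + \frac{48809}{19930}} = \frac{1}{225 + \frac{48809}{19930}} = \frac{1}{\frac{4533059}{19930}} = \frac{19930}{4533059}$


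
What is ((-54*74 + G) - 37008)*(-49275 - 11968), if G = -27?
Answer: 2512861533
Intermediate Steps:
((-54*74 + G) - 37008)*(-49275 - 11968) = ((-54*74 - 27) - 37008)*(-49275 - 11968) = ((-3996 - 27) - 37008)*(-61243) = (-4023 - 37008)*(-61243) = -41031*(-61243) = 2512861533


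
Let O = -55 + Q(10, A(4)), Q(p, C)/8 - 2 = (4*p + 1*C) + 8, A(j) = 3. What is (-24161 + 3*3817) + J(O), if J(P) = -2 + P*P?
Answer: 123449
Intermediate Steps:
Q(p, C) = 80 + 8*C + 32*p (Q(p, C) = 16 + 8*((4*p + 1*C) + 8) = 16 + 8*((4*p + C) + 8) = 16 + 8*((C + 4*p) + 8) = 16 + 8*(8 + C + 4*p) = 16 + (64 + 8*C + 32*p) = 80 + 8*C + 32*p)
O = 369 (O = -55 + (80 + 8*3 + 32*10) = -55 + (80 + 24 + 320) = -55 + 424 = 369)
J(P) = -2 + P²
(-24161 + 3*3817) + J(O) = (-24161 + 3*3817) + (-2 + 369²) = (-24161 + 11451) + (-2 + 136161) = -12710 + 136159 = 123449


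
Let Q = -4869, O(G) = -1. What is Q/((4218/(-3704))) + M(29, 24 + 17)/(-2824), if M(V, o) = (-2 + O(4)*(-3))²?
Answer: 8488367201/1985272 ≈ 4275.7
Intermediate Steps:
M(V, o) = 1 (M(V, o) = (-2 - 1*(-3))² = (-2 + 3)² = 1² = 1)
Q/((4218/(-3704))) + M(29, 24 + 17)/(-2824) = -4869/(4218/(-3704)) + 1/(-2824) = -4869/(4218*(-1/3704)) + 1*(-1/2824) = -4869/(-2109/1852) - 1/2824 = -4869*(-1852/2109) - 1/2824 = 3005796/703 - 1/2824 = 8488367201/1985272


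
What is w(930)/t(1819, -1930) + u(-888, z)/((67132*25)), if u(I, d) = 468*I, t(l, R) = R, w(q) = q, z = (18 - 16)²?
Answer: -4544031/6229075 ≈ -0.72949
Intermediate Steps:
z = 4 (z = 2² = 4)
w(930)/t(1819, -1930) + u(-888, z)/((67132*25)) = 930/(-1930) + (468*(-888))/((67132*25)) = 930*(-1/1930) - 415584/1678300 = -93/193 - 415584*1/1678300 = -93/193 - 7992/32275 = -4544031/6229075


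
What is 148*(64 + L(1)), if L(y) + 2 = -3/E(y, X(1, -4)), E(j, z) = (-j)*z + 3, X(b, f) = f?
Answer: 63788/7 ≈ 9112.6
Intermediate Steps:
E(j, z) = 3 - j*z (E(j, z) = -j*z + 3 = 3 - j*z)
L(y) = -2 - 3/(3 + 4*y) (L(y) = -2 - 3/(3 - 1*y*(-4)) = -2 - 3/(3 + 4*y))
148*(64 + L(1)) = 148*(64 + (9 + 8*1)/(-3 - 4*1)) = 148*(64 + (9 + 8)/(-3 - 4)) = 148*(64 + 17/(-7)) = 148*(64 - 1/7*17) = 148*(64 - 17/7) = 148*(431/7) = 63788/7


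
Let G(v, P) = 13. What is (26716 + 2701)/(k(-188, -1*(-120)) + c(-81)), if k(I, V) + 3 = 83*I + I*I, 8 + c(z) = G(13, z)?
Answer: 29417/19742 ≈ 1.4901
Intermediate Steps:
c(z) = 5 (c(z) = -8 + 13 = 5)
k(I, V) = -3 + I² + 83*I (k(I, V) = -3 + (83*I + I*I) = -3 + (83*I + I²) = -3 + (I² + 83*I) = -3 + I² + 83*I)
(26716 + 2701)/(k(-188, -1*(-120)) + c(-81)) = (26716 + 2701)/((-3 + (-188)² + 83*(-188)) + 5) = 29417/((-3 + 35344 - 15604) + 5) = 29417/(19737 + 5) = 29417/19742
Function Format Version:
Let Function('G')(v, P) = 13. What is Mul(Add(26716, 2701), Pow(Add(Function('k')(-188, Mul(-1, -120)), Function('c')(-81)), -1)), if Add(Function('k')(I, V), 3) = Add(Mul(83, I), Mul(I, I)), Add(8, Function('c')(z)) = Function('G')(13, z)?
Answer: Rational(29417, 19742) ≈ 1.4901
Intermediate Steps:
Function('c')(z) = 5 (Function('c')(z) = Add(-8, 13) = 5)
Function('k')(I, V) = Add(-3, Pow(I, 2), Mul(83, I)) (Function('k')(I, V) = Add(-3, Add(Mul(83, I), Mul(I, I))) = Add(-3, Add(Mul(83, I), Pow(I, 2))) = Add(-3, Add(Pow(I, 2), Mul(83, I))) = Add(-3, Pow(I, 2), Mul(83, I)))
Mul(Add(26716, 2701), Pow(Add(Function('k')(-188, Mul(-1, -120)), Function('c')(-81)), -1)) = Mul(Add(26716, 2701), Pow(Add(Add(-3, Pow(-188, 2), Mul(83, -188)), 5), -1)) = Mul(29417, Pow(Add(Add(-3, 35344, -15604), 5), -1)) = Mul(29417, Pow(Add(19737, 5), -1)) = Mul(29417, Pow(19742, -1)) = Mul(29417, Rational(1, 19742)) = Rational(29417, 19742)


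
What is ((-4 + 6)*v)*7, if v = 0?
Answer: 0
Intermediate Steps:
((-4 + 6)*v)*7 = ((-4 + 6)*0)*7 = (2*0)*7 = 0*7 = 0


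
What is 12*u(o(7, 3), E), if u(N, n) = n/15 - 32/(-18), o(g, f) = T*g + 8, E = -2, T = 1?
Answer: 296/15 ≈ 19.733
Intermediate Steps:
o(g, f) = 8 + g (o(g, f) = 1*g + 8 = g + 8 = 8 + g)
u(N, n) = 16/9 + n/15 (u(N, n) = n*(1/15) - 32*(-1/18) = n/15 + 16/9 = 16/9 + n/15)
12*u(o(7, 3), E) = 12*(16/9 + (1/15)*(-2)) = 12*(16/9 - 2/15) = 12*(74/45) = 296/15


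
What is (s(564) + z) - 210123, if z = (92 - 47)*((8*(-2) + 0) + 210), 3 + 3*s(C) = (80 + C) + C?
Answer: -602974/3 ≈ -2.0099e+5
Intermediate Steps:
s(C) = 77/3 + 2*C/3 (s(C) = -1 + ((80 + C) + C)/3 = -1 + (80 + 2*C)/3 = -1 + (80/3 + 2*C/3) = 77/3 + 2*C/3)
z = 8730 (z = 45*((-16 + 0) + 210) = 45*(-16 + 210) = 45*194 = 8730)
(s(564) + z) - 210123 = ((77/3 + (⅔)*564) + 8730) - 210123 = ((77/3 + 376) + 8730) - 210123 = (1205/3 + 8730) - 210123 = 27395/3 - 210123 = -602974/3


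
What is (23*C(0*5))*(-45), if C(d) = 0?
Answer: 0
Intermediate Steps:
(23*C(0*5))*(-45) = (23*0)*(-45) = 0*(-45) = 0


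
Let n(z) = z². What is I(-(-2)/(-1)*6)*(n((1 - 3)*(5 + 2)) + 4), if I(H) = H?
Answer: -2400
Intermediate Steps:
I(-(-2)/(-1)*6)*(n((1 - 3)*(5 + 2)) + 4) = (-(-2)/(-1)*6)*(((1 - 3)*(5 + 2))² + 4) = (-(-2)*(-1)*6)*((-2*7)² + 4) = (-2*1*6)*((-14)² + 4) = (-2*6)*(196 + 4) = -12*200 = -2400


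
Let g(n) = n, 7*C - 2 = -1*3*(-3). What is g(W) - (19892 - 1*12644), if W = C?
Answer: -50725/7 ≈ -7246.4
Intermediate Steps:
C = 11/7 (C = 2/7 + (-1*3*(-3))/7 = 2/7 + (-3*(-3))/7 = 2/7 + (⅐)*9 = 2/7 + 9/7 = 11/7 ≈ 1.5714)
W = 11/7 ≈ 1.5714
g(W) - (19892 - 1*12644) = 11/7 - (19892 - 1*12644) = 11/7 - (19892 - 12644) = 11/7 - 1*7248 = 11/7 - 7248 = -50725/7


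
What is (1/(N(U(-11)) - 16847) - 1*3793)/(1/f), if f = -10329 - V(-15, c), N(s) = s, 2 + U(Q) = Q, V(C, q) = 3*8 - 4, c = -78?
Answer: 661818353369/16860 ≈ 3.9254e+7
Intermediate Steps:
V(C, q) = 20 (V(C, q) = 24 - 4 = 20)
U(Q) = -2 + Q
f = -10349 (f = -10329 - 1*20 = -10329 - 20 = -10349)
(1/(N(U(-11)) - 16847) - 1*3793)/(1/f) = (1/((-2 - 11) - 16847) - 1*3793)/(1/(-10349)) = (1/(-13 - 16847) - 3793)/(-1/10349) = (1/(-16860) - 3793)*(-10349) = (-1/16860 - 3793)*(-10349) = -63949981/16860*(-10349) = 661818353369/16860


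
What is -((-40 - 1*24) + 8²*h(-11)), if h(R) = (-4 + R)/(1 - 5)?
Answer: -176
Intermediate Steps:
h(R) = 1 - R/4 (h(R) = (-4 + R)/(-4) = (-4 + R)*(-¼) = 1 - R/4)
-((-40 - 1*24) + 8²*h(-11)) = -((-40 - 1*24) + 8²*(1 - ¼*(-11))) = -((-40 - 24) + 64*(1 + 11/4)) = -(-64 + 64*(15/4)) = -(-64 + 240) = -1*176 = -176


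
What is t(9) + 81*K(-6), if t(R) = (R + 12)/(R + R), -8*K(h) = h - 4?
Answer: 1229/12 ≈ 102.42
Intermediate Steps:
K(h) = ½ - h/8 (K(h) = -(h - 4)/8 = -(-4 + h)/8 = ½ - h/8)
t(R) = (12 + R)/(2*R) (t(R) = (12 + R)/((2*R)) = (12 + R)*(1/(2*R)) = (12 + R)/(2*R))
t(9) + 81*K(-6) = (½)*(12 + 9)/9 + 81*(½ - ⅛*(-6)) = (½)*(⅑)*21 + 81*(½ + ¾) = 7/6 + 81*(5/4) = 7/6 + 405/4 = 1229/12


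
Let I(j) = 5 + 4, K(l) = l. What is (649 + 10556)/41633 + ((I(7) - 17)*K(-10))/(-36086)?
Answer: 200506495/751184219 ≈ 0.26692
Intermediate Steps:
I(j) = 9
(649 + 10556)/41633 + ((I(7) - 17)*K(-10))/(-36086) = (649 + 10556)/41633 + ((9 - 17)*(-10))/(-36086) = 11205*(1/41633) - 8*(-10)*(-1/36086) = 11205/41633 + 80*(-1/36086) = 11205/41633 - 40/18043 = 200506495/751184219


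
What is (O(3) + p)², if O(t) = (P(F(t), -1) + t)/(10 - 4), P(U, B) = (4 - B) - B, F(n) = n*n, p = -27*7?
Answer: 140625/4 ≈ 35156.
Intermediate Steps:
p = -189
F(n) = n²
P(U, B) = 4 - 2*B
O(t) = 1 + t/6 (O(t) = ((4 - 2*(-1)) + t)/(10 - 4) = ((4 + 2) + t)/6 = (6 + t)*(⅙) = 1 + t/6)
(O(3) + p)² = ((1 + (⅙)*3) - 189)² = ((1 + ½) - 189)² = (3/2 - 189)² = (-375/2)² = 140625/4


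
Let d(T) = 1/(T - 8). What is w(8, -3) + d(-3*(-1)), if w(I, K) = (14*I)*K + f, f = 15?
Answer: -1606/5 ≈ -321.20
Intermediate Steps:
w(I, K) = 15 + 14*I*K (w(I, K) = (14*I)*K + 15 = 14*I*K + 15 = 15 + 14*I*K)
d(T) = 1/(-8 + T)
w(8, -3) + d(-3*(-1)) = (15 + 14*8*(-3)) + 1/(-8 - 3*(-1)) = (15 - 336) + 1/(-8 + 3) = -321 + 1/(-5) = -321 - 1/5 = -1606/5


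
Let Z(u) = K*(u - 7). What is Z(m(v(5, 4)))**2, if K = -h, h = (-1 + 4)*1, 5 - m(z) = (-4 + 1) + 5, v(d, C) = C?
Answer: 144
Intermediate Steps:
m(z) = 3 (m(z) = 5 - ((-4 + 1) + 5) = 5 - (-3 + 5) = 5 - 1*2 = 5 - 2 = 3)
h = 3 (h = 3*1 = 3)
K = -3 (K = -1*3 = -3)
Z(u) = 21 - 3*u (Z(u) = -3*(u - 7) = -3*(-7 + u) = 21 - 3*u)
Z(m(v(5, 4)))**2 = (21 - 3*3)**2 = (21 - 9)**2 = 12**2 = 144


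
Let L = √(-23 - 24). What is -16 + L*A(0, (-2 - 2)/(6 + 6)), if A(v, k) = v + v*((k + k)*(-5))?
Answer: -16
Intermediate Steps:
A(v, k) = v - 10*k*v (A(v, k) = v + v*((2*k)*(-5)) = v + v*(-10*k) = v - 10*k*v)
L = I*√47 (L = √(-47) = I*√47 ≈ 6.8557*I)
-16 + L*A(0, (-2 - 2)/(6 + 6)) = -16 + (I*√47)*(0*(1 - 10*(-2 - 2)/(6 + 6))) = -16 + (I*√47)*(0*(1 - (-40)/12)) = -16 + (I*√47)*(0*(1 - 10*(-⅓))) = -16 + (I*√47)*(0*(1 + 10/3)) = -16 + (I*√47)*(0*(13/3)) = -16 + (I*√47)*0 = -16 + 0 = -16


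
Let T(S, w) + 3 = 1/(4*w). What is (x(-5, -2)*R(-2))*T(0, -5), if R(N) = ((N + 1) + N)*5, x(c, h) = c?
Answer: -915/4 ≈ -228.75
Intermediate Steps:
T(S, w) = -3 + 1/(4*w)
R(N) = 5 + 10*N (R(N) = ((1 + N) + N)*5 = (1 + 2*N)*5 = 5 + 10*N)
(x(-5, -2)*R(-2))*T(0, -5) = (-5*(5 + 10*(-2)))*(-3 + (1/4)/(-5)) = (-5*(5 - 20))*(-3 + (1/4)*(-1/5)) = (-5*(-15))*(-3 - 1/20) = 75*(-61/20) = -915/4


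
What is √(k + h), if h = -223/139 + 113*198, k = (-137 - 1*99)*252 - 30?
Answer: I*√717381085/139 ≈ 192.69*I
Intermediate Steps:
k = -59502 (k = (-137 - 99)*252 - 30 = -236*252 - 30 = -59472 - 30 = -59502)
h = 3109763/139 (h = -223*1/139 + 22374 = -223/139 + 22374 = 3109763/139 ≈ 22372.)
√(k + h) = √(-59502 + 3109763/139) = √(-5161015/139) = I*√717381085/139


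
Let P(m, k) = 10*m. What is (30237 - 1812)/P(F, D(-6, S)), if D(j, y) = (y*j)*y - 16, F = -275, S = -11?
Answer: -1137/110 ≈ -10.336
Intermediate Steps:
D(j, y) = -16 + j*y**2 (D(j, y) = (j*y)*y - 16 = j*y**2 - 16 = -16 + j*y**2)
(30237 - 1812)/P(F, D(-6, S)) = (30237 - 1812)/((10*(-275))) = 28425/(-2750) = 28425*(-1/2750) = -1137/110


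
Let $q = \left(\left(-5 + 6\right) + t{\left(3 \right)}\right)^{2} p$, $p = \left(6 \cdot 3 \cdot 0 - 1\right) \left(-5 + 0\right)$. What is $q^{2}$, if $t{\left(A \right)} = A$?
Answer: $6400$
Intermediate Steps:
$p = 5$ ($p = \left(18 \cdot 0 - 1\right) \left(-5\right) = \left(0 - 1\right) \left(-5\right) = \left(-1\right) \left(-5\right) = 5$)
$q = 80$ ($q = \left(\left(-5 + 6\right) + 3\right)^{2} \cdot 5 = \left(1 + 3\right)^{2} \cdot 5 = 4^{2} \cdot 5 = 16 \cdot 5 = 80$)
$q^{2} = 80^{2} = 6400$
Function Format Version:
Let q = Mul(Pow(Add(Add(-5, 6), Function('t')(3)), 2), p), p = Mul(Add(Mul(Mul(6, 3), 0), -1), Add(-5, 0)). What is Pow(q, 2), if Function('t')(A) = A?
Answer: 6400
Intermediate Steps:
p = 5 (p = Mul(Add(Mul(18, 0), -1), -5) = Mul(Add(0, -1), -5) = Mul(-1, -5) = 5)
q = 80 (q = Mul(Pow(Add(Add(-5, 6), 3), 2), 5) = Mul(Pow(Add(1, 3), 2), 5) = Mul(Pow(4, 2), 5) = Mul(16, 5) = 80)
Pow(q, 2) = Pow(80, 2) = 6400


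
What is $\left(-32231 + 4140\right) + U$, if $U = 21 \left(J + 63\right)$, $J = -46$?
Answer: $-27734$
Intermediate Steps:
$U = 357$ ($U = 21 \left(-46 + 63\right) = 21 \cdot 17 = 357$)
$\left(-32231 + 4140\right) + U = \left(-32231 + 4140\right) + 357 = -28091 + 357 = -27734$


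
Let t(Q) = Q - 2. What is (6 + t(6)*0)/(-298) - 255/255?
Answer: -152/149 ≈ -1.0201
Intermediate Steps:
t(Q) = -2 + Q
(6 + t(6)*0)/(-298) - 255/255 = (6 + (-2 + 6)*0)/(-298) - 255/255 = (6 + 4*0)*(-1/298) - 255*1/255 = (6 + 0)*(-1/298) - 1 = 6*(-1/298) - 1 = -3/149 - 1 = -152/149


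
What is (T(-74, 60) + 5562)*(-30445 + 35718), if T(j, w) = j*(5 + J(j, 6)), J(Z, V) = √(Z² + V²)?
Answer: 27377416 - 780404*√1378 ≈ -1.5923e+6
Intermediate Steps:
J(Z, V) = √(V² + Z²)
T(j, w) = j*(5 + √(36 + j²)) (T(j, w) = j*(5 + √(6² + j²)) = j*(5 + √(36 + j²)))
(T(-74, 60) + 5562)*(-30445 + 35718) = (-74*(5 + √(36 + (-74)²)) + 5562)*(-30445 + 35718) = (-74*(5 + √(36 + 5476)) + 5562)*5273 = (-74*(5 + √5512) + 5562)*5273 = (-74*(5 + 2*√1378) + 5562)*5273 = ((-370 - 148*√1378) + 5562)*5273 = (5192 - 148*√1378)*5273 = 27377416 - 780404*√1378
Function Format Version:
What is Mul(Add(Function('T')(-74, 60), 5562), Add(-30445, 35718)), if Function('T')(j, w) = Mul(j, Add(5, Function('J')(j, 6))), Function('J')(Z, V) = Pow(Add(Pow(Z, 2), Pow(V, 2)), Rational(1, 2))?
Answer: Add(27377416, Mul(-780404, Pow(1378, Rational(1, 2)))) ≈ -1.5923e+6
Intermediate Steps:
Function('J')(Z, V) = Pow(Add(Pow(V, 2), Pow(Z, 2)), Rational(1, 2))
Function('T')(j, w) = Mul(j, Add(5, Pow(Add(36, Pow(j, 2)), Rational(1, 2)))) (Function('T')(j, w) = Mul(j, Add(5, Pow(Add(Pow(6, 2), Pow(j, 2)), Rational(1, 2)))) = Mul(j, Add(5, Pow(Add(36, Pow(j, 2)), Rational(1, 2)))))
Mul(Add(Function('T')(-74, 60), 5562), Add(-30445, 35718)) = Mul(Add(Mul(-74, Add(5, Pow(Add(36, Pow(-74, 2)), Rational(1, 2)))), 5562), Add(-30445, 35718)) = Mul(Add(Mul(-74, Add(5, Pow(Add(36, 5476), Rational(1, 2)))), 5562), 5273) = Mul(Add(Mul(-74, Add(5, Pow(5512, Rational(1, 2)))), 5562), 5273) = Mul(Add(Mul(-74, Add(5, Mul(2, Pow(1378, Rational(1, 2))))), 5562), 5273) = Mul(Add(Add(-370, Mul(-148, Pow(1378, Rational(1, 2)))), 5562), 5273) = Mul(Add(5192, Mul(-148, Pow(1378, Rational(1, 2)))), 5273) = Add(27377416, Mul(-780404, Pow(1378, Rational(1, 2))))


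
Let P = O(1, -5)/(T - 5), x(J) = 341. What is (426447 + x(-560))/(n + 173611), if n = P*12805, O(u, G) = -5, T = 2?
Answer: 640182/292429 ≈ 2.1892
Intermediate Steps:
P = 5/3 (P = -5/(2 - 5) = -5/(-3) = -⅓*(-5) = 5/3 ≈ 1.6667)
n = 64025/3 (n = (5/3)*12805 = 64025/3 ≈ 21342.)
(426447 + x(-560))/(n + 173611) = (426447 + 341)/(64025/3 + 173611) = 426788/(584858/3) = 426788*(3/584858) = 640182/292429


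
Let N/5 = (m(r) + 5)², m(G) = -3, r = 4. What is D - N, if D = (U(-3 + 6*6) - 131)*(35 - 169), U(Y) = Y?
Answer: 13112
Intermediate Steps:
D = 13132 (D = ((-3 + 6*6) - 131)*(35 - 169) = ((-3 + 36) - 131)*(-134) = (33 - 131)*(-134) = -98*(-134) = 13132)
N = 20 (N = 5*(-3 + 5)² = 5*2² = 5*4 = 20)
D - N = 13132 - 1*20 = 13132 - 20 = 13112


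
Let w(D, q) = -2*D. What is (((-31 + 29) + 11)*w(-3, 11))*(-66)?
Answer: -3564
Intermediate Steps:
(((-31 + 29) + 11)*w(-3, 11))*(-66) = (((-31 + 29) + 11)*(-2*(-3)))*(-66) = ((-2 + 11)*6)*(-66) = (9*6)*(-66) = 54*(-66) = -3564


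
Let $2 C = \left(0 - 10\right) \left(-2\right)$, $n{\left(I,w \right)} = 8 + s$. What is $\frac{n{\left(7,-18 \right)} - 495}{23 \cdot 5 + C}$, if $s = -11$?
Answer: $- \frac{498}{125} \approx -3.984$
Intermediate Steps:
$n{\left(I,w \right)} = -3$ ($n{\left(I,w \right)} = 8 - 11 = -3$)
$C = 10$ ($C = \frac{\left(0 - 10\right) \left(-2\right)}{2} = \frac{\left(-10\right) \left(-2\right)}{2} = \frac{1}{2} \cdot 20 = 10$)
$\frac{n{\left(7,-18 \right)} - 495}{23 \cdot 5 + C} = \frac{-3 - 495}{23 \cdot 5 + 10} = - \frac{498}{115 + 10} = - \frac{498}{125}$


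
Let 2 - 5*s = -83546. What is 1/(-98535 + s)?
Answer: -5/409127 ≈ -1.2221e-5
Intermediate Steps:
s = 83548/5 (s = ⅖ - ⅕*(-83546) = ⅖ + 83546/5 = 83548/5 ≈ 16710.)
1/(-98535 + s) = 1/(-98535 + 83548/5) = 1/(-409127/5) = -5/409127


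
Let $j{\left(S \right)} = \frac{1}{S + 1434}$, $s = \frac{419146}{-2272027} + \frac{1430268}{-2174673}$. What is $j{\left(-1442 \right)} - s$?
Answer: $\frac{201049562041}{280335646648} \approx 0.71717$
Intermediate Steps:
$s = - \frac{29511439734}{35041955831}$ ($s = 419146 \left(- \frac{1}{2272027}\right) + 1430268 \left(- \frac{1}{2174673}\right) = - \frac{8918}{48341} - \frac{476756}{724891} = - \frac{29511439734}{35041955831} \approx -0.84217$)
$j{\left(S \right)} = \frac{1}{1434 + S}$
$j{\left(-1442 \right)} - s = \frac{1}{1434 - 1442} - - \frac{29511439734}{35041955831} = \frac{1}{-8} + \frac{29511439734}{35041955831} = - \frac{1}{8} + \frac{29511439734}{35041955831} = \frac{201049562041}{280335646648}$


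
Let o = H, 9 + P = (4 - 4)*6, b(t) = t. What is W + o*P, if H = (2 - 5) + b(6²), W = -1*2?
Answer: -299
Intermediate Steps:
W = -2
P = -9 (P = -9 + (4 - 4)*6 = -9 + 0*6 = -9 + 0 = -9)
H = 33 (H = (2 - 5) + 6² = -3 + 36 = 33)
o = 33
W + o*P = -2 + 33*(-9) = -2 - 297 = -299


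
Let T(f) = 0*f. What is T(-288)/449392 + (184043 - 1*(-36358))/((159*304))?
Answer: 73467/16112 ≈ 4.5598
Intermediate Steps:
T(f) = 0
T(-288)/449392 + (184043 - 1*(-36358))/((159*304)) = 0/449392 + (184043 - 1*(-36358))/((159*304)) = 0*(1/449392) + (184043 + 36358)/48336 = 0 + 220401*(1/48336) = 0 + 73467/16112 = 73467/16112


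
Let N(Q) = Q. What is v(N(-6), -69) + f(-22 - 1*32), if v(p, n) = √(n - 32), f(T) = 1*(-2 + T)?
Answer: -56 + I*√101 ≈ -56.0 + 10.05*I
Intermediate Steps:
f(T) = -2 + T
v(p, n) = √(-32 + n)
v(N(-6), -69) + f(-22 - 1*32) = √(-32 - 69) + (-2 + (-22 - 1*32)) = √(-101) + (-2 + (-22 - 32)) = I*√101 + (-2 - 54) = I*√101 - 56 = -56 + I*√101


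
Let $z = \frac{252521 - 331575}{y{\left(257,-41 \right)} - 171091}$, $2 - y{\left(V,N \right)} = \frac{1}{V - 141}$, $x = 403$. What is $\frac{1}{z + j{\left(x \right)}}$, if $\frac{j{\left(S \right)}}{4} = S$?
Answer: $\frac{19846325}{32001446164} \approx 0.00062017$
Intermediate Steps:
$y{\left(V,N \right)} = 2 - \frac{1}{-141 + V}$ ($y{\left(V,N \right)} = 2 - \frac{1}{V - 141} = 2 - \frac{1}{-141 + V}$)
$j{\left(S \right)} = 4 S$
$z = \frac{9170264}{19846325}$ ($z = \frac{252521 - 331575}{\frac{-283 + 2 \cdot 257}{-141 + 257} - 171091} = - \frac{79054}{\frac{-283 + 514}{116} - 171091} = - \frac{79054}{\frac{1}{116} \cdot 231 - 171091} = - \frac{79054}{\frac{231}{116} - 171091} = - \frac{79054}{- \frac{19846325}{116}} = \left(-79054\right) \left(- \frac{116}{19846325}\right) = \frac{9170264}{19846325} \approx 0.46206$)
$\frac{1}{z + j{\left(x \right)}} = \frac{1}{\frac{9170264}{19846325} + 4 \cdot 403} = \frac{1}{\frac{9170264}{19846325} + 1612} = \frac{1}{\frac{32001446164}{19846325}} = \frac{19846325}{32001446164}$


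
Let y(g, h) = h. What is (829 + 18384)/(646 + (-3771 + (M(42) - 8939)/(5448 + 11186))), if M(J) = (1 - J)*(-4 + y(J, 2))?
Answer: -319589042/51990107 ≈ -6.1471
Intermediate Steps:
M(J) = -2 + 2*J (M(J) = (1 - J)*(-4 + 2) = (1 - J)*(-2) = -2 + 2*J)
(829 + 18384)/(646 + (-3771 + (M(42) - 8939)/(5448 + 11186))) = (829 + 18384)/(646 + (-3771 + ((-2 + 2*42) - 8939)/(5448 + 11186))) = 19213/(646 + (-3771 + ((-2 + 84) - 8939)/16634)) = 19213/(646 + (-3771 + (82 - 8939)*(1/16634))) = 19213/(646 + (-3771 - 8857*1/16634)) = 19213/(646 + (-3771 - 8857/16634)) = 19213/(646 - 62735671/16634) = 19213/(-51990107/16634) = 19213*(-16634/51990107) = -319589042/51990107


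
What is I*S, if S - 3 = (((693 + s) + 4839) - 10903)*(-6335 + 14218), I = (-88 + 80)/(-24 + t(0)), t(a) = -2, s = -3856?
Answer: -290945752/13 ≈ -2.2380e+7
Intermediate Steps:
I = 4/13 (I = (-88 + 80)/(-24 - 2) = -8/(-26) = -8*(-1/26) = 4/13 ≈ 0.30769)
S = -72736438 (S = 3 + (((693 - 3856) + 4839) - 10903)*(-6335 + 14218) = 3 + ((-3163 + 4839) - 10903)*7883 = 3 + (1676 - 10903)*7883 = 3 - 9227*7883 = 3 - 72736441 = -72736438)
I*S = (4/13)*(-72736438) = -290945752/13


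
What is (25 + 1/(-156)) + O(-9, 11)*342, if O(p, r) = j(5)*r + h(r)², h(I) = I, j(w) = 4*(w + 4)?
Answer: 27586883/156 ≈ 1.7684e+5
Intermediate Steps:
j(w) = 16 + 4*w (j(w) = 4*(4 + w) = 16 + 4*w)
O(p, r) = r² + 36*r (O(p, r) = (16 + 4*5)*r + r² = (16 + 20)*r + r² = 36*r + r² = r² + 36*r)
(25 + 1/(-156)) + O(-9, 11)*342 = (25 + 1/(-156)) + (11*(36 + 11))*342 = (25 - 1/156) + (11*47)*342 = 3899/156 + 517*342 = 3899/156 + 176814 = 27586883/156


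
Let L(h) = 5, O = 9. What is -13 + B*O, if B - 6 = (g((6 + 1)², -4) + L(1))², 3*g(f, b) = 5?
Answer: 441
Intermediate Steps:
g(f, b) = 5/3 (g(f, b) = (⅓)*5 = 5/3)
B = 454/9 (B = 6 + (5/3 + 5)² = 6 + (20/3)² = 6 + 400/9 = 454/9 ≈ 50.444)
-13 + B*O = -13 + (454/9)*9 = -13 + 454 = 441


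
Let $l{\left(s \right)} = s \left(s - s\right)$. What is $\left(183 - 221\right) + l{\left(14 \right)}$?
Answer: $-38$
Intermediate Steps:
$l{\left(s \right)} = 0$ ($l{\left(s \right)} = s 0 = 0$)
$\left(183 - 221\right) + l{\left(14 \right)} = \left(183 - 221\right) + 0 = -38 + 0 = -38$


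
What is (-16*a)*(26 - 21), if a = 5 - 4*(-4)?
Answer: -1680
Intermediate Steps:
a = 21 (a = 5 + 16 = 21)
(-16*a)*(26 - 21) = (-16*21)*(26 - 21) = -336*5 = -1680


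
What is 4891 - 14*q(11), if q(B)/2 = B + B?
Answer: 4275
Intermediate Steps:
q(B) = 4*B (q(B) = 2*(B + B) = 2*(2*B) = 4*B)
4891 - 14*q(11) = 4891 - 56*11 = 4891 - 14*44 = 4891 - 616 = 4275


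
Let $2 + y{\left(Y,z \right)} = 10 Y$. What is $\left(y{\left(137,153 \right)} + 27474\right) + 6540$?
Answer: $35382$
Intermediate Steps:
$y{\left(Y,z \right)} = -2 + 10 Y$
$\left(y{\left(137,153 \right)} + 27474\right) + 6540 = \left(\left(-2 + 10 \cdot 137\right) + 27474\right) + 6540 = \left(\left(-2 + 1370\right) + 27474\right) + 6540 = \left(1368 + 27474\right) + 6540 = 28842 + 6540 = 35382$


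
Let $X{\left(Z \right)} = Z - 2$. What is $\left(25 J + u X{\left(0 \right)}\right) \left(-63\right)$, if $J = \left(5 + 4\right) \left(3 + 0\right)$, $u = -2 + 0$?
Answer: $-42777$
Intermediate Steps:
$X{\left(Z \right)} = -2 + Z$ ($X{\left(Z \right)} = Z - 2 = -2 + Z$)
$u = -2$
$J = 27$ ($J = 9 \cdot 3 = 27$)
$\left(25 J + u X{\left(0 \right)}\right) \left(-63\right) = \left(25 \cdot 27 - 2 \left(-2 + 0\right)\right) \left(-63\right) = \left(675 - -4\right) \left(-63\right) = \left(675 + 4\right) \left(-63\right) = 679 \left(-63\right) = -42777$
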